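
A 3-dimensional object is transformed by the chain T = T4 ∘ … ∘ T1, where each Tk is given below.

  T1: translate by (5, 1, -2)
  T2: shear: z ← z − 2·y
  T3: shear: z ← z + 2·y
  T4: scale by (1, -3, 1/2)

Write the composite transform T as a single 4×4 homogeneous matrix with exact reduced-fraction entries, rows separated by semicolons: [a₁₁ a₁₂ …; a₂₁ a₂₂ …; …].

T1 = [1 0 0 5; 0 1 0 1; 0 0 1 -2; 0 0 0 1]
T2·T1 = [1 0 0 5; 0 1 0 1; 0 -2 1 -4; 0 0 0 1]
T3·…·T1 = [1 0 0 5; 0 1 0 1; 0 0 1 -2; 0 0 0 1]
T4·…·T1 = [1 0 0 5; 0 -3 0 -3; 0 0 1/2 -1; 0 0 0 1]

T = [1 0 0 5; 0 -3 0 -3; 0 0 1/2 -1; 0 0 0 1]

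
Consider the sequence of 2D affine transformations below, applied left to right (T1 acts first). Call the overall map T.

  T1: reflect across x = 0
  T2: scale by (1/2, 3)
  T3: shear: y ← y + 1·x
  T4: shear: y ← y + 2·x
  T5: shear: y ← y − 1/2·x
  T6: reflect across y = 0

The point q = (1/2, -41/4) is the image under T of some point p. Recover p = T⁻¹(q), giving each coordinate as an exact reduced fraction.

T1 = [-1 0 0; 0 1 0; 0 0 1]
T2·T1 = [-1/2 0 0; 0 3 0; 0 0 1]
T3·…·T1 = [-1/2 0 0; -1/2 3 0; 0 0 1]
T4·…·T1 = [-1/2 0 0; -3/2 3 0; 0 0 1]
T5·…·T1 = [-1/2 0 0; -5/4 3 0; 0 0 1]
T6·…·T1 = [-1/2 0 0; 5/4 -3 0; 0 0 1]
det M = 3/2; M⁻¹ = [-2 0 0; -5/6 -1/3 0; 0 0 1]
M⁻¹ · (1/2, -41/4)ᵀ = (-1, 3)ᵀ

p = (-1, 3)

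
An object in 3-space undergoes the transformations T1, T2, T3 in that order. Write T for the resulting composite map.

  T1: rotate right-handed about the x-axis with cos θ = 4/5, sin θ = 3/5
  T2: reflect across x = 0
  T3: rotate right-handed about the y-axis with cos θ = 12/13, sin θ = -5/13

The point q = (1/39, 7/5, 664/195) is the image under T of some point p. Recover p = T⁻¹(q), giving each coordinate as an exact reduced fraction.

p = (-4/3, 3, 5/3)

T1 = [1 0 0 0; 0 4/5 -3/5 0; 0 3/5 4/5 0; 0 0 0 1]
T2·T1 = [-1 0 0 0; 0 4/5 -3/5 0; 0 3/5 4/5 0; 0 0 0 1]
T3·…·T1 = [-12/13 -3/13 -4/13 0; 0 4/5 -3/5 0; -5/13 36/65 48/65 0; 0 0 0 1]
det M = -1; M⁻¹ = [-12/13 0 -5/13 0; -3/13 4/5 36/65 0; -4/13 -3/5 48/65 0; 0 0 0 1]
M⁻¹ · (1/39, 7/5, 664/195)ᵀ = (-4/3, 3, 5/3)ᵀ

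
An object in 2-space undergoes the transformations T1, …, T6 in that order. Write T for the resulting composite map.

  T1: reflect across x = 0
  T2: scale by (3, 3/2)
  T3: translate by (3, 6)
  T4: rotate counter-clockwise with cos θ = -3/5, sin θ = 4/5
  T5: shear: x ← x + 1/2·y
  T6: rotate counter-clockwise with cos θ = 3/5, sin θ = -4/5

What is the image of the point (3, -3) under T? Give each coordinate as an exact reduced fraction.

T1 reflect across x = 0: (3, -3) → (-3, -3)
T2 scale by (3, 3/2): (-3, -3) → (-9, -9/2)
T3 translate by (3, 6): (-9, -9/2) → (-6, 3/2)
T4 rotate counter-clockwise with cos θ = -3/5, sin θ = 4/5: (-6, 3/2) → (12/5, -57/10)
T5 shear: x ← x + 1/2·y: (12/5, -57/10) → (-9/20, -57/10)
T6 rotate counter-clockwise with cos θ = 3/5, sin θ = -4/5: (-9/20, -57/10) → (-483/100, -153/50)

T(p) = (-483/100, -153/50)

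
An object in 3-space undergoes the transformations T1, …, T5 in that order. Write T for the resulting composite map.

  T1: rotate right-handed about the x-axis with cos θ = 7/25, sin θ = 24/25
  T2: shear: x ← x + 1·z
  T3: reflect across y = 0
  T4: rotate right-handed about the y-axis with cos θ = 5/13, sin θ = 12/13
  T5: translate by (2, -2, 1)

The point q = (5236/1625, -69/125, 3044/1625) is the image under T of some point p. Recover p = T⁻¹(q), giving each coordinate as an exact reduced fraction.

T1 = [1 0 0 0; 0 7/25 -24/25 0; 0 24/25 7/25 0; 0 0 0 1]
T2·T1 = [1 24/25 7/25 0; 0 7/25 -24/25 0; 0 24/25 7/25 0; 0 0 0 1]
T3·…·T1 = [1 24/25 7/25 0; 0 -7/25 24/25 0; 0 24/25 7/25 0; 0 0 0 1]
T4·…·T1 = [5/13 408/325 119/325 0; 0 -7/25 24/25 0; -12/13 -168/325 -49/325 0; 0 0 0 1]
T5·…·T1 = [5/13 408/325 119/325 2; 0 -7/25 24/25 -2; -12/13 -168/325 -49/325 1; 0 0 0 1]
det M = -1; M⁻¹ = [-7/13 0 -17/13 31/13; 288/325 -7/25 24/65 -878/325; 84/325 24/25 7/65 421/325; 0 0 0 1]
M⁻¹ · (5236/1625, -69/125, 3044/1625)ᵀ = (-9/5, 1, 9/5)ᵀ

p = (-9/5, 1, 9/5)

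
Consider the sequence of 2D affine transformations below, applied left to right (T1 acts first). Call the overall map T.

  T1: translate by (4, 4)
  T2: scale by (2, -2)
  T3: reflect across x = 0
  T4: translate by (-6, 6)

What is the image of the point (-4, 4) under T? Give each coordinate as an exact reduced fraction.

T(p) = (-6, -10)

T1 translate by (4, 4): (-4, 4) → (0, 8)
T2 scale by (2, -2): (0, 8) → (0, -16)
T3 reflect across x = 0: (0, -16) → (0, -16)
T4 translate by (-6, 6): (0, -16) → (-6, -10)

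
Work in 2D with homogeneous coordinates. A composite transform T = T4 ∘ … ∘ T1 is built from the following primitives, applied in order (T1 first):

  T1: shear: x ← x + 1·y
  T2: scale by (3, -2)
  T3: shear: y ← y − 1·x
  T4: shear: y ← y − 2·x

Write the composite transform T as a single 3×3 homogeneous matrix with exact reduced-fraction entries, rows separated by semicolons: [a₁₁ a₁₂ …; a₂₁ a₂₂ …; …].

T1 = [1 1 0; 0 1 0; 0 0 1]
T2·T1 = [3 3 0; 0 -2 0; 0 0 1]
T3·…·T1 = [3 3 0; -3 -5 0; 0 0 1]
T4·…·T1 = [3 3 0; -9 -11 0; 0 0 1]

T = [3 3 0; -9 -11 0; 0 0 1]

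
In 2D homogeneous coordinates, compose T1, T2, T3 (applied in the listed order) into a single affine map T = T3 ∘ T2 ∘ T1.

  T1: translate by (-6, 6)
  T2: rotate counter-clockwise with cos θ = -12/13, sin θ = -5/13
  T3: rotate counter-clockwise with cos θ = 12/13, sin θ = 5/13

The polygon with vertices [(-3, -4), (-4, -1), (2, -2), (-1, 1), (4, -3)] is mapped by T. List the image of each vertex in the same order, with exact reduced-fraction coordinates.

image vertices: (1311/169, 842/169), (1790/169, 605/169), (956/169, 4/169), (1673/169, 7/169), (46/13, -9/13)

T1 translate by (-6, 6): (-3, -4) → (-9, 2); (-4, -1) → (-10, 5); (2, -2) → (-4, 4); (-1, 1) → (-7, 7); (4, -3) → (-2, 3)
T2 rotate counter-clockwise with cos θ = -12/13, sin θ = -5/13: (-9, 2) → (118/13, 21/13); (-10, 5) → (145/13, -10/13); (-4, 4) → (68/13, -28/13); (-7, 7) → (119/13, -49/13); (-2, 3) → (3, -2)
T3 rotate counter-clockwise with cos θ = 12/13, sin θ = 5/13: (118/13, 21/13) → (1311/169, 842/169); (145/13, -10/13) → (1790/169, 605/169); (68/13, -28/13) → (956/169, 4/169); (119/13, -49/13) → (1673/169, 7/169); (3, -2) → (46/13, -9/13)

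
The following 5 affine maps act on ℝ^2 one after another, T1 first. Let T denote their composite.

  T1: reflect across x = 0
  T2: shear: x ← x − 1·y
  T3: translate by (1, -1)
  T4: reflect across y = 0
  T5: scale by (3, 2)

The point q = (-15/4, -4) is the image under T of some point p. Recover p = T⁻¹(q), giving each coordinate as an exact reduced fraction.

T1 = [-1 0 0; 0 1 0; 0 0 1]
T2·T1 = [-1 -1 0; 0 1 0; 0 0 1]
T3·…·T1 = [-1 -1 1; 0 1 -1; 0 0 1]
T4·…·T1 = [-1 -1 1; 0 -1 1; 0 0 1]
T5·…·T1 = [-3 -3 3; 0 -2 2; 0 0 1]
det M = 6; M⁻¹ = [-1/3 1/2 0; 0 -1/2 1; 0 0 1]
M⁻¹ · (-15/4, -4)ᵀ = (-3/4, 3)ᵀ

p = (-3/4, 3)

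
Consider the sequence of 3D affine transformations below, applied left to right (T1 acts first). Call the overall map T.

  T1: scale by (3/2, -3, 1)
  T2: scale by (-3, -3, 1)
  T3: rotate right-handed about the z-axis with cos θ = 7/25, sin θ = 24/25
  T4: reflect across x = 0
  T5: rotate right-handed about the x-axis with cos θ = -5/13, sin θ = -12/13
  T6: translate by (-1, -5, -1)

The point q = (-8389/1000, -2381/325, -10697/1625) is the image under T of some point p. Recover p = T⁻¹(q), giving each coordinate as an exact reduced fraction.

T1 = [3/2 0 0 0; 0 -3 0 0; 0 0 1 0; 0 0 0 1]
T2·T1 = [-9/2 0 0 0; 0 9 0 0; 0 0 1 0; 0 0 0 1]
T3·…·T1 = [-63/50 -216/25 0 0; -108/25 63/25 0 0; 0 0 1 0; 0 0 0 1]
T4·…·T1 = [63/50 216/25 0 0; -108/25 63/25 0 0; 0 0 1 0; 0 0 0 1]
T5·…·T1 = [63/50 216/25 0 0; 108/65 -63/65 12/13 0; 1296/325 -756/325 -5/13 0; 0 0 0 1]
T6·…·T1 = [63/50 216/25 0 -1; 108/65 -63/65 12/13 -5; 1296/325 -756/325 -5/13 -1; 0 0 0 1]
det M = 81/2; M⁻¹ = [14/225 16/195 64/325 1958/2925; 8/75 -7/585 -28/975 53/2925; 0 12/13 -5/13 55/13; 0 0 0 1]
M⁻¹ · (-8389/1000, -2381/325, -10697/1625)ᵀ = (-7/4, -3/5, 0)ᵀ

p = (-7/4, -3/5, 0)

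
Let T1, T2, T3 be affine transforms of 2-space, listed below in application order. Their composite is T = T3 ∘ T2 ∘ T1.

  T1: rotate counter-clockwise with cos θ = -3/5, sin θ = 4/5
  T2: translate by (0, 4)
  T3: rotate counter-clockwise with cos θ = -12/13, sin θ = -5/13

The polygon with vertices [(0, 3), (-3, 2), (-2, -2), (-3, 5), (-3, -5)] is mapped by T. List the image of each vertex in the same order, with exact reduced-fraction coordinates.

image vertices: (199/65, -72/65), (-2/65, -29/65), (-6/5, -22/5), (97/65, 139/65), (-233/65, -421/65)

T1 rotate counter-clockwise with cos θ = -3/5, sin θ = 4/5: (0, 3) → (-12/5, -9/5); (-3, 2) → (1/5, -18/5); (-2, -2) → (14/5, -2/5); (-3, 5) → (-11/5, -27/5); (-3, -5) → (29/5, 3/5)
T2 translate by (0, 4): (-12/5, -9/5) → (-12/5, 11/5); (1/5, -18/5) → (1/5, 2/5); (14/5, -2/5) → (14/5, 18/5); (-11/5, -27/5) → (-11/5, -7/5); (29/5, 3/5) → (29/5, 23/5)
T3 rotate counter-clockwise with cos θ = -12/13, sin θ = -5/13: (-12/5, 11/5) → (199/65, -72/65); (1/5, 2/5) → (-2/65, -29/65); (14/5, 18/5) → (-6/5, -22/5); (-11/5, -7/5) → (97/65, 139/65); (29/5, 23/5) → (-233/65, -421/65)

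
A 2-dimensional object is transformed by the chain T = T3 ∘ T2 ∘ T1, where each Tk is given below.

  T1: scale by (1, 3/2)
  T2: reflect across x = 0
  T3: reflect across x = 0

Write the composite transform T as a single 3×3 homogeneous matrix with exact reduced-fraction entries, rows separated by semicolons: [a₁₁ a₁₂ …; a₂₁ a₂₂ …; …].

T1 = [1 0 0; 0 3/2 0; 0 0 1]
T2·T1 = [-1 0 0; 0 3/2 0; 0 0 1]
T3·…·T1 = [1 0 0; 0 3/2 0; 0 0 1]

T = [1 0 0; 0 3/2 0; 0 0 1]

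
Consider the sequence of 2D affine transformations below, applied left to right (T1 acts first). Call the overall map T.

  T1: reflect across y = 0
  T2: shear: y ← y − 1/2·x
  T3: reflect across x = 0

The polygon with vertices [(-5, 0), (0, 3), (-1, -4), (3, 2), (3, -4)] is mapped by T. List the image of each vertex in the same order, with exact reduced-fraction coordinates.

T1 reflect across y = 0: (-5, 0) → (-5, 0); (0, 3) → (0, -3); (-1, -4) → (-1, 4); (3, 2) → (3, -2); (3, -4) → (3, 4)
T2 shear: y ← y − 1/2·x: (-5, 0) → (-5, 5/2); (0, -3) → (0, -3); (-1, 4) → (-1, 9/2); (3, -2) → (3, -7/2); (3, 4) → (3, 5/2)
T3 reflect across x = 0: (-5, 5/2) → (5, 5/2); (0, -3) → (0, -3); (-1, 9/2) → (1, 9/2); (3, -7/2) → (-3, -7/2); (3, 5/2) → (-3, 5/2)

image vertices: (5, 5/2), (0, -3), (1, 9/2), (-3, -7/2), (-3, 5/2)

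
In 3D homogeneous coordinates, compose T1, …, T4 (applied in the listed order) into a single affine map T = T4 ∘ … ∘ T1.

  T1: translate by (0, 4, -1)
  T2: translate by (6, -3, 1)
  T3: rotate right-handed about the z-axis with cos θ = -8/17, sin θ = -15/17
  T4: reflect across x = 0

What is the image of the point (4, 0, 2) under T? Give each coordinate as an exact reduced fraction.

T(p) = (65/17, -158/17, 2)

T1 translate by (0, 4, -1): (4, 0, 2) → (4, 4, 1)
T2 translate by (6, -3, 1): (4, 4, 1) → (10, 1, 2)
T3 rotate right-handed about the z-axis with cos θ = -8/17, sin θ = -15/17: (10, 1, 2) → (-65/17, -158/17, 2)
T4 reflect across x = 0: (-65/17, -158/17, 2) → (65/17, -158/17, 2)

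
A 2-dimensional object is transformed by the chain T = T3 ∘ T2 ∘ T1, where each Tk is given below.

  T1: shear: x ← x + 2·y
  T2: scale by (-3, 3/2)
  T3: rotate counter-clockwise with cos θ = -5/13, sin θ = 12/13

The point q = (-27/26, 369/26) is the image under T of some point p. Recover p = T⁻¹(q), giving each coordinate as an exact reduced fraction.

p = (3/2, -3)

T1 = [1 2 0; 0 1 0; 0 0 1]
T2·T1 = [-3 -6 0; 0 3/2 0; 0 0 1]
T3·…·T1 = [15/13 12/13 0; -36/13 -159/26 0; 0 0 1]
det M = -9/2; M⁻¹ = [53/39 8/39 0; -8/13 -10/39 0; 0 0 1]
M⁻¹ · (-27/26, 369/26)ᵀ = (3/2, -3)ᵀ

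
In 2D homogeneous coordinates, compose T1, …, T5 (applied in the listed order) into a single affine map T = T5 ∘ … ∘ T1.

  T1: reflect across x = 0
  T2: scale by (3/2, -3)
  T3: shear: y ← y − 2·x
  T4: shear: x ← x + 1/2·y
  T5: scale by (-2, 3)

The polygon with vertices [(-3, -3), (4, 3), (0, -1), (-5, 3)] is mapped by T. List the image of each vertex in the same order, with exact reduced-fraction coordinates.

T1 reflect across x = 0: (-3, -3) → (3, -3); (4, 3) → (-4, 3); (0, -1) → (0, -1); (-5, 3) → (5, 3)
T2 scale by (3/2, -3): (3, -3) → (9/2, 9); (-4, 3) → (-6, -9); (0, -1) → (0, 3); (5, 3) → (15/2, -9)
T3 shear: y ← y − 2·x: (9/2, 9) → (9/2, 0); (-6, -9) → (-6, 3); (0, 3) → (0, 3); (15/2, -9) → (15/2, -24)
T4 shear: x ← x + 1/2·y: (9/2, 0) → (9/2, 0); (-6, 3) → (-9/2, 3); (0, 3) → (3/2, 3); (15/2, -24) → (-9/2, -24)
T5 scale by (-2, 3): (9/2, 0) → (-9, 0); (-9/2, 3) → (9, 9); (3/2, 3) → (-3, 9); (-9/2, -24) → (9, -72)

image vertices: (-9, 0), (9, 9), (-3, 9), (9, -72)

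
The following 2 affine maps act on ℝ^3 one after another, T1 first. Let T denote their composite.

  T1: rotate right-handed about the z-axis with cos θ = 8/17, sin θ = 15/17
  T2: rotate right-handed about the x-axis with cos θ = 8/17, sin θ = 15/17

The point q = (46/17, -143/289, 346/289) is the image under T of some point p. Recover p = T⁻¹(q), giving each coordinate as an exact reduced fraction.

p = (2, -2, 1)

T1 = [8/17 -15/17 0 0; 15/17 8/17 0 0; 0 0 1 0; 0 0 0 1]
T2·T1 = [8/17 -15/17 0 0; 120/289 64/289 -15/17 0; 225/289 120/289 8/17 0; 0 0 0 1]
det M = 1; M⁻¹ = [8/17 120/289 225/289 0; -15/17 64/289 120/289 0; 0 -15/17 8/17 0; 0 0 0 1]
M⁻¹ · (46/17, -143/289, 346/289)ᵀ = (2, -2, 1)ᵀ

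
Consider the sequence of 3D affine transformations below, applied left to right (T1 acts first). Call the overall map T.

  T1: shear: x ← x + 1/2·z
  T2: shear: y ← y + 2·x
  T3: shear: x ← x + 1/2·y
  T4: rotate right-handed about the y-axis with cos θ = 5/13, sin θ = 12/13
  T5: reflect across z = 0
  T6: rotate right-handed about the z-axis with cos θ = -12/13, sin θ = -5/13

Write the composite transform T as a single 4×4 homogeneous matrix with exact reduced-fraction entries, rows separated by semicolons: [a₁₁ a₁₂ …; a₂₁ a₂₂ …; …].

T1 = [1 0 1/2 0; 0 1 0 0; 0 0 1 0; 0 0 0 1]
T2·T1 = [1 0 1/2 0; 2 1 1 0; 0 0 1 0; 0 0 0 1]
T3·…·T1 = [2 1/2 1 0; 2 1 1 0; 0 0 1 0; 0 0 0 1]
T4·…·T1 = [10/13 5/26 17/13 0; 2 1 1 0; -24/13 -6/13 -7/13 0; 0 0 0 1]
T5·…·T1 = [10/13 5/26 17/13 0; 2 1 1 0; 24/13 6/13 7/13 0; 0 0 0 1]
T6·…·T1 = [10/169 35/169 -139/169 0; -362/169 -337/338 -241/169 0; 24/13 6/13 7/13 0; 0 0 0 1]

T = [10/169 35/169 -139/169 0; -362/169 -337/338 -241/169 0; 24/13 6/13 7/13 0; 0 0 0 1]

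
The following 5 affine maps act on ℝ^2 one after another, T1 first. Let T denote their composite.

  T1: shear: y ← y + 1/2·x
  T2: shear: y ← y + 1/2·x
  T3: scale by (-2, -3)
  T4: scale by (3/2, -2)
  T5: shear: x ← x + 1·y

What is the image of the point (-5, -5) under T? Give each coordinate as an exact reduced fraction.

T(p) = (-45, -60)

T1 shear: y ← y + 1/2·x: (-5, -5) → (-5, -15/2)
T2 shear: y ← y + 1/2·x: (-5, -15/2) → (-5, -10)
T3 scale by (-2, -3): (-5, -10) → (10, 30)
T4 scale by (3/2, -2): (10, 30) → (15, -60)
T5 shear: x ← x + 1·y: (15, -60) → (-45, -60)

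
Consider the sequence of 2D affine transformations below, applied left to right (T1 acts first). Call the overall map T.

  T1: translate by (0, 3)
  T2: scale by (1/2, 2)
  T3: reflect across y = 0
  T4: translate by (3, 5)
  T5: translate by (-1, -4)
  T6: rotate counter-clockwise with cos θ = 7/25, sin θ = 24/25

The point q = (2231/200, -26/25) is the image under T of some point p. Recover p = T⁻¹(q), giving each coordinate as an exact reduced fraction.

T1 = [1 0 0; 0 1 3; 0 0 1]
T2·T1 = [1/2 0 0; 0 2 6; 0 0 1]
T3·…·T1 = [1/2 0 0; 0 -2 -6; 0 0 1]
T4·…·T1 = [1/2 0 3; 0 -2 -1; 0 0 1]
T5·…·T1 = [1/2 0 2; 0 -2 -5; 0 0 1]
T6·…·T1 = [7/50 48/25 134/25; 12/25 -14/25 13/25; 0 0 1]
det M = -1; M⁻¹ = [14/25 48/25 -4; 12/25 -7/50 -5/2; 0 0 1]
M⁻¹ · (2231/200, -26/25)ᵀ = (1/4, 3)ᵀ

p = (1/4, 3)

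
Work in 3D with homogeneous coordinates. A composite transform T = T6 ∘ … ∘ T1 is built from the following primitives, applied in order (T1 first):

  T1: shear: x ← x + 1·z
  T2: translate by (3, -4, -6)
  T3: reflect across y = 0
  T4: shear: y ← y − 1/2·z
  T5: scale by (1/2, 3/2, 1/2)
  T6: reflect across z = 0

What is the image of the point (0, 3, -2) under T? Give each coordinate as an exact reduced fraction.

T(p) = (1/2, 15/2, 4)

T1 shear: x ← x + 1·z: (0, 3, -2) → (-2, 3, -2)
T2 translate by (3, -4, -6): (-2, 3, -2) → (1, -1, -8)
T3 reflect across y = 0: (1, -1, -8) → (1, 1, -8)
T4 shear: y ← y − 1/2·z: (1, 1, -8) → (1, 5, -8)
T5 scale by (1/2, 3/2, 1/2): (1, 5, -8) → (1/2, 15/2, -4)
T6 reflect across z = 0: (1/2, 15/2, -4) → (1/2, 15/2, 4)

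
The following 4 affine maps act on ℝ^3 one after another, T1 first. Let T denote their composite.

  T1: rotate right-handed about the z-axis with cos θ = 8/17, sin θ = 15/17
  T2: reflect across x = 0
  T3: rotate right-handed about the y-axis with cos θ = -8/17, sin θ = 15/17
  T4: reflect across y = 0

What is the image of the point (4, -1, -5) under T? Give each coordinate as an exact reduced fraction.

T(p) = (-899/289, -52/17, 1385/289)

T1 rotate right-handed about the z-axis with cos θ = 8/17, sin θ = 15/17: (4, -1, -5) → (47/17, 52/17, -5)
T2 reflect across x = 0: (47/17, 52/17, -5) → (-47/17, 52/17, -5)
T3 rotate right-handed about the y-axis with cos θ = -8/17, sin θ = 15/17: (-47/17, 52/17, -5) → (-899/289, 52/17, 1385/289)
T4 reflect across y = 0: (-899/289, 52/17, 1385/289) → (-899/289, -52/17, 1385/289)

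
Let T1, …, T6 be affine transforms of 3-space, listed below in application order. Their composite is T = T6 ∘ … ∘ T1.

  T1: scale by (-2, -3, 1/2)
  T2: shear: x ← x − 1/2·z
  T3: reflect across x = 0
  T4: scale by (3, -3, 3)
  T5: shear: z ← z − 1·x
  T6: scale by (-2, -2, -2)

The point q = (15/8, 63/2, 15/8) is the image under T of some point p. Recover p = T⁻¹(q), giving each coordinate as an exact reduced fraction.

T1 = [-2 0 0 0; 0 -3 0 0; 0 0 1/2 0; 0 0 0 1]
T2·T1 = [-2 0 -1/4 0; 0 -3 0 0; 0 0 1/2 0; 0 0 0 1]
T3·…·T1 = [2 0 1/4 0; 0 -3 0 0; 0 0 1/2 0; 0 0 0 1]
T4·…·T1 = [6 0 3/4 0; 0 9 0 0; 0 0 3/2 0; 0 0 0 1]
T5·…·T1 = [6 0 3/4 0; 0 9 0 0; -6 0 3/4 0; 0 0 0 1]
T6·…·T1 = [-12 0 -3/2 0; 0 -18 0 0; 12 0 -3/2 0; 0 0 0 1]
det M = -648; M⁻¹ = [-1/24 0 1/24 0; 0 -1/18 0 0; -1/3 0 -1/3 0; 0 0 0 1]
M⁻¹ · (15/8, 63/2, 15/8)ᵀ = (0, -7/4, -5/4)ᵀ

p = (0, -7/4, -5/4)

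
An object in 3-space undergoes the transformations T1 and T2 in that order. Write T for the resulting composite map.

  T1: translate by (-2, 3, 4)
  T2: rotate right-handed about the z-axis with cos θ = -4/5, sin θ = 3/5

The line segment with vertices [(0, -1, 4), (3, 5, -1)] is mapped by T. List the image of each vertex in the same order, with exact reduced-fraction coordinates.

T1 translate by (-2, 3, 4): (0, -1, 4) → (-2, 2, 8); (3, 5, -1) → (1, 8, 3)
T2 rotate right-handed about the z-axis with cos θ = -4/5, sin θ = 3/5: (-2, 2, 8) → (2/5, -14/5, 8); (1, 8, 3) → (-28/5, -29/5, 3)

image vertices: (2/5, -14/5, 8), (-28/5, -29/5, 3)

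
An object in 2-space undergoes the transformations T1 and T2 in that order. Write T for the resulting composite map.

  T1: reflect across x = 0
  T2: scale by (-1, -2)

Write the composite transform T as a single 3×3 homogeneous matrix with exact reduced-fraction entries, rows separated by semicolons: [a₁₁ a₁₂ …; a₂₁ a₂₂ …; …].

T1 = [-1 0 0; 0 1 0; 0 0 1]
T2·T1 = [1 0 0; 0 -2 0; 0 0 1]

T = [1 0 0; 0 -2 0; 0 0 1]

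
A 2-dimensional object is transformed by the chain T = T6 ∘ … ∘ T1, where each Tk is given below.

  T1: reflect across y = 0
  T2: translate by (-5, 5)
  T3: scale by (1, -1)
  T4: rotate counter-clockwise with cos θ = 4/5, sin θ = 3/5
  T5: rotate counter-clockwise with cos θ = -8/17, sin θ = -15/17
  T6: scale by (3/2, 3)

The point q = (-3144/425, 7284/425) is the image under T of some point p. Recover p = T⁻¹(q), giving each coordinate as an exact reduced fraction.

T1 = [1 0 0; 0 -1 0; 0 0 1]
T2·T1 = [1 0 -5; 0 -1 5; 0 0 1]
T3·…·T1 = [1 0 -5; 0 1 -5; 0 0 1]
T4·…·T1 = [4/5 -3/5 -1; 3/5 4/5 -7; 0 0 1]
T5·…·T1 = [13/85 84/85 -97/17; -84/85 13/85 71/17; 0 0 1]
T6·…·T1 = [39/170 126/85 -291/34; -252/85 39/85 213/17; 0 0 1]
det M = 9/2; M⁻¹ = [26/255 -28/85 5; 56/85 13/255 5; 0 0 1]
M⁻¹ · (-3144/425, 7284/425)ᵀ = (-7/5, 1)ᵀ

p = (-7/5, 1)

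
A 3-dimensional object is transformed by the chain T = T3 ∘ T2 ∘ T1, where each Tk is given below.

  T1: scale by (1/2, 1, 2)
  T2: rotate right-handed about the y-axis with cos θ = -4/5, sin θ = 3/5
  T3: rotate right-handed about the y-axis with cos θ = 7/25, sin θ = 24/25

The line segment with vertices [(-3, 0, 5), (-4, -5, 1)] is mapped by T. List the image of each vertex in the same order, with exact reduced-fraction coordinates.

T1 scale by (1/2, 1, 2): (-3, 0, 5) → (-3/2, 0, 10); (-4, -5, 1) → (-2, -5, 2)
T2 rotate right-handed about the y-axis with cos θ = -4/5, sin θ = 3/5: (-3/2, 0, 10) → (36/5, 0, -71/10); (-2, -5, 2) → (14/5, -5, -2/5)
T3 rotate right-handed about the y-axis with cos θ = 7/25, sin θ = 24/25: (36/5, 0, -71/10) → (-24/5, 0, -89/10); (14/5, -5, -2/5) → (2/5, -5, -14/5)

image vertices: (-24/5, 0, -89/10), (2/5, -5, -14/5)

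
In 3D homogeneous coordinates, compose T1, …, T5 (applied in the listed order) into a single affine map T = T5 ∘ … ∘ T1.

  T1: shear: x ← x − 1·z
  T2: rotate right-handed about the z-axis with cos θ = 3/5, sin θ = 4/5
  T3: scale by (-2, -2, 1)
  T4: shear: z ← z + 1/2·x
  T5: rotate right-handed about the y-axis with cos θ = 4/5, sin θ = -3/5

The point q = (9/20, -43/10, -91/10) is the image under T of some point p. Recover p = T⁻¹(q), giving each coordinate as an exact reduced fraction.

T1 = [1 0 -1 0; 0 1 0 0; 0 0 1 0; 0 0 0 1]
T2·T1 = [3/5 -4/5 -3/5 0; 4/5 3/5 -4/5 0; 0 0 1 0; 0 0 0 1]
T3·…·T1 = [-6/5 8/5 6/5 0; -8/5 -6/5 8/5 0; 0 0 1 0; 0 0 0 1]
T4·…·T1 = [-6/5 8/5 6/5 0; -8/5 -6/5 8/5 0; -3/5 4/5 8/5 0; 0 0 0 1]
T5·…·T1 = [-3/5 4/5 0 0; -8/5 -6/5 8/5 0; -6/5 8/5 2 0; 0 0 0 1]
det M = 4; M⁻¹ = [-31/25 -2/5 8/25 0; 8/25 -3/10 6/25 0; -1 0 1/2 0; 0 0 0 1]
M⁻¹ · (9/20, -43/10, -91/10)ᵀ = (-7/4, -3/4, -5)ᵀ

p = (-7/4, -3/4, -5)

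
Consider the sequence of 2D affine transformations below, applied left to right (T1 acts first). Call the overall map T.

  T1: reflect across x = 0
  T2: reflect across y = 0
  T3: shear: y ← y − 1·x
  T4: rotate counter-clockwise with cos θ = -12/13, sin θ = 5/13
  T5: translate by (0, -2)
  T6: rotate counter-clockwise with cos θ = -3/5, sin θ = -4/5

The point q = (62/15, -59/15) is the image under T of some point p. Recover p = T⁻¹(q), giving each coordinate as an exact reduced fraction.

p = (-7/3, 5)

T1 = [-1 0 0; 0 1 0; 0 0 1]
T2·T1 = [-1 0 0; 0 -1 0; 0 0 1]
T3·…·T1 = [-1 0 0; 1 -1 0; 0 0 1]
T4·…·T1 = [7/13 5/13 0; -17/13 12/13 0; 0 0 1]
T5·…·T1 = [7/13 5/13 0; -17/13 12/13 -2; 0 0 1]
T6·…·T1 = [-89/65 33/65 -8/5; 23/65 -56/65 6/5; 0 0 1]
det M = 1; M⁻¹ = [-56/65 -33/65 -10/13; -23/65 -89/65 14/13; 0 0 1]
M⁻¹ · (62/15, -59/15)ᵀ = (-7/3, 5)ᵀ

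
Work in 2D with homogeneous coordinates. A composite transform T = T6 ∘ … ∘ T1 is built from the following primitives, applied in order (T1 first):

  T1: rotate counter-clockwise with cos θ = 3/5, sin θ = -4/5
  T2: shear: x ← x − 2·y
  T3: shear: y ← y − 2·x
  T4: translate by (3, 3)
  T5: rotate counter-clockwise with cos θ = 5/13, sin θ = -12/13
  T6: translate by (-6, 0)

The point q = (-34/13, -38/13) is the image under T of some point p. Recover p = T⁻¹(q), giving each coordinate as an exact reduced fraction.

p = (1, 3)

T1 = [3/5 4/5 0; -4/5 3/5 0; 0 0 1]
T2·T1 = [11/5 -2/5 0; -4/5 3/5 0; 0 0 1]
T3·…·T1 = [11/5 -2/5 0; -26/5 7/5 0; 0 0 1]
T4·…·T1 = [11/5 -2/5 3; -26/5 7/5 3; 0 0 1]
T5·…·T1 = [-257/65 74/65 51/13; -262/65 59/65 -21/13; 0 0 1]
T6·…·T1 = [-257/65 74/65 -27/13; -262/65 59/65 -21/13; 0 0 1]
det M = 1; M⁻¹ = [59/65 -74/65 3/65; 262/65 -257/65 129/65; 0 0 1]
M⁻¹ · (-34/13, -38/13)ᵀ = (1, 3)ᵀ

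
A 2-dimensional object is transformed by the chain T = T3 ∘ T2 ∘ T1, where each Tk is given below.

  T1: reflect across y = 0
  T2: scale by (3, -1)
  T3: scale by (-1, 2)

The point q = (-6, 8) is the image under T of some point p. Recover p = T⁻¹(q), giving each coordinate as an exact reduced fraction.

p = (2, 4)

T1 = [1 0 0; 0 -1 0; 0 0 1]
T2·T1 = [3 0 0; 0 1 0; 0 0 1]
T3·…·T1 = [-3 0 0; 0 2 0; 0 0 1]
det M = -6; M⁻¹ = [-1/3 0 0; 0 1/2 0; 0 0 1]
M⁻¹ · (-6, 8)ᵀ = (2, 4)ᵀ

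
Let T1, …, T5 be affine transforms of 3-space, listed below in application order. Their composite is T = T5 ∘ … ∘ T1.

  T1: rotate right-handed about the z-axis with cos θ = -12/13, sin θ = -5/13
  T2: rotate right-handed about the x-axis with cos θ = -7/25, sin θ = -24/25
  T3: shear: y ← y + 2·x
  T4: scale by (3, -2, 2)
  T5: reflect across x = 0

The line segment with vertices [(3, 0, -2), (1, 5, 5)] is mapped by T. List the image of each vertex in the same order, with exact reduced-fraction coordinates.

image vertices: (108/13, 4638/325, 1084/325), (-3, -82/5, 34/5)

T1 rotate right-handed about the z-axis with cos θ = -12/13, sin θ = -5/13: (3, 0, -2) → (-36/13, -15/13, -2); (1, 5, 5) → (1, -5, 5)
T2 rotate right-handed about the x-axis with cos θ = -7/25, sin θ = -24/25: (-36/13, -15/13, -2) → (-36/13, -519/325, 542/325); (1, -5, 5) → (1, 31/5, 17/5)
T3 shear: y ← y + 2·x: (-36/13, -519/325, 542/325) → (-36/13, -2319/325, 542/325); (1, 31/5, 17/5) → (1, 41/5, 17/5)
T4 scale by (3, -2, 2): (-36/13, -2319/325, 542/325) → (-108/13, 4638/325, 1084/325); (1, 41/5, 17/5) → (3, -82/5, 34/5)
T5 reflect across x = 0: (-108/13, 4638/325, 1084/325) → (108/13, 4638/325, 1084/325); (3, -82/5, 34/5) → (-3, -82/5, 34/5)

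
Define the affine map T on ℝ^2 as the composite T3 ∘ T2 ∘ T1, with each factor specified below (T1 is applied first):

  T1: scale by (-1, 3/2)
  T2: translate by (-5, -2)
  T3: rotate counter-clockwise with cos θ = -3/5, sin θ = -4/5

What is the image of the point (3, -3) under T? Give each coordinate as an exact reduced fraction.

T(p) = (-2/5, 103/10)

T1 scale by (-1, 3/2): (3, -3) → (-3, -9/2)
T2 translate by (-5, -2): (-3, -9/2) → (-8, -13/2)
T3 rotate counter-clockwise with cos θ = -3/5, sin θ = -4/5: (-8, -13/2) → (-2/5, 103/10)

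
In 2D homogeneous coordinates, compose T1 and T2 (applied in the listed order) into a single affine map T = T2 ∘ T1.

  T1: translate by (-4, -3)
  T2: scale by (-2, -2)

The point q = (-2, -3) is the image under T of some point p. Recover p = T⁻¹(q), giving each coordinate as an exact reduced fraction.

T1 = [1 0 -4; 0 1 -3; 0 0 1]
T2·T1 = [-2 0 8; 0 -2 6; 0 0 1]
det M = 4; M⁻¹ = [-1/2 0 4; 0 -1/2 3; 0 0 1]
M⁻¹ · (-2, -3)ᵀ = (5, 9/2)ᵀ

p = (5, 9/2)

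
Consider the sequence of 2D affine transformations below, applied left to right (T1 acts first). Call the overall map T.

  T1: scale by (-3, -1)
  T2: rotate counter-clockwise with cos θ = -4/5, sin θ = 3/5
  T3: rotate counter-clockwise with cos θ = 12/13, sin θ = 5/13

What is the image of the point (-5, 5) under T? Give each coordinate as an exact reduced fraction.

T1 scale by (-3, -1): (-5, 5) → (15, -5)
T2 rotate counter-clockwise with cos θ = -4/5, sin θ = 3/5: (15, -5) → (-9, 13)
T3 rotate counter-clockwise with cos θ = 12/13, sin θ = 5/13: (-9, 13) → (-173/13, 111/13)

T(p) = (-173/13, 111/13)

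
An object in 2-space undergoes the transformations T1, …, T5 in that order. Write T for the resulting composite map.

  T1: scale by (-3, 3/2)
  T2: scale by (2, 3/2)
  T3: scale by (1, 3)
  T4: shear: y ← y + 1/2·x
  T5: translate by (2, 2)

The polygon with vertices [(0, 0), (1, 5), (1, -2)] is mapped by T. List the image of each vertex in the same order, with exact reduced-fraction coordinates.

T1 scale by (-3, 3/2): (0, 0) → (0, 0); (1, 5) → (-3, 15/2); (1, -2) → (-3, -3)
T2 scale by (2, 3/2): (0, 0) → (0, 0); (-3, 15/2) → (-6, 45/4); (-3, -3) → (-6, -9/2)
T3 scale by (1, 3): (0, 0) → (0, 0); (-6, 45/4) → (-6, 135/4); (-6, -9/2) → (-6, -27/2)
T4 shear: y ← y + 1/2·x: (0, 0) → (0, 0); (-6, 135/4) → (-6, 123/4); (-6, -27/2) → (-6, -33/2)
T5 translate by (2, 2): (0, 0) → (2, 2); (-6, 123/4) → (-4, 131/4); (-6, -33/2) → (-4, -29/2)

image vertices: (2, 2), (-4, 131/4), (-4, -29/2)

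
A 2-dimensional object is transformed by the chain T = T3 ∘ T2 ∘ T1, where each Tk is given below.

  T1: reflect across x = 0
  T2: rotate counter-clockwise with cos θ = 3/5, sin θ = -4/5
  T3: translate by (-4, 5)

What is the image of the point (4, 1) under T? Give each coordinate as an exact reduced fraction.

T(p) = (-28/5, 44/5)

T1 reflect across x = 0: (4, 1) → (-4, 1)
T2 rotate counter-clockwise with cos θ = 3/5, sin θ = -4/5: (-4, 1) → (-8/5, 19/5)
T3 translate by (-4, 5): (-8/5, 19/5) → (-28/5, 44/5)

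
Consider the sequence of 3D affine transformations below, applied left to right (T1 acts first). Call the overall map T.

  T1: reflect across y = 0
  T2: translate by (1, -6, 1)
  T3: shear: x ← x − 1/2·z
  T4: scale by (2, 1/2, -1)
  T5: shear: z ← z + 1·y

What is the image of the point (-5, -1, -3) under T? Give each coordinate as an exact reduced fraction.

T1 reflect across y = 0: (-5, -1, -3) → (-5, 1, -3)
T2 translate by (1, -6, 1): (-5, 1, -3) → (-4, -5, -2)
T3 shear: x ← x − 1/2·z: (-4, -5, -2) → (-3, -5, -2)
T4 scale by (2, 1/2, -1): (-3, -5, -2) → (-6, -5/2, 2)
T5 shear: z ← z + 1·y: (-6, -5/2, 2) → (-6, -5/2, -1/2)

T(p) = (-6, -5/2, -1/2)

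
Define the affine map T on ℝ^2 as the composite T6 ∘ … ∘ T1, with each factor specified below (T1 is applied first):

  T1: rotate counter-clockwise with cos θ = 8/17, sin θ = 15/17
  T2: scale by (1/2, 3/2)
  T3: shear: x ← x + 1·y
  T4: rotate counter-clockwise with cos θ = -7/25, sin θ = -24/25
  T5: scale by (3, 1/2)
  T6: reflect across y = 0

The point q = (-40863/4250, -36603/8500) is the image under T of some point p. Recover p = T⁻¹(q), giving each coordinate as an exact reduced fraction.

T1 = [8/17 -15/17 0; 15/17 8/17 0; 0 0 1]
T2·T1 = [4/17 -15/34 0; 45/34 12/17 0; 0 0 1]
T3·…·T1 = [53/34 9/34 0; 45/34 12/17 0; 0 0 1]
T4·…·T1 = [709/850 513/850 0; -1587/850 -192/425 0; 0 0 1]
T5·…·T1 = [2127/850 1539/850 0; -1587/1700 -96/425 0; 0 0 1]
T6·…·T1 = [2127/850 1539/850 0; 1587/1700 96/425 0; 0 0 1]
det M = -9/8; M⁻¹ = [-256/1275 684/425 0; 1058/1275 -2836/1275 0; 0 0 1]
M⁻¹ · (-40863/4250, -36603/8500)ᵀ = (-5, 8/5)ᵀ

p = (-5, 8/5)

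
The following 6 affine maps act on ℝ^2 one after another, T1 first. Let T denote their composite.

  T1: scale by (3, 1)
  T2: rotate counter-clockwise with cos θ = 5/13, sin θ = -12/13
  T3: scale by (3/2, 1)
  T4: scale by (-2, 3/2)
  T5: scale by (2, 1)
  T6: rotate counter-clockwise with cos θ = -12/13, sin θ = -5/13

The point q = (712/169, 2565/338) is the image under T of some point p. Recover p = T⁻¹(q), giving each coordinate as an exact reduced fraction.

T1 = [3 0 0; 0 1 0; 0 0 1]
T2·T1 = [15/13 12/13 0; -36/13 5/13 0; 0 0 1]
T3·…·T1 = [45/26 18/13 0; -36/13 5/13 0; 0 0 1]
T4·…·T1 = [-45/13 -36/13 0; -54/13 15/26 0; 0 0 1]
T5·…·T1 = [-90/13 -72/13 0; -54/13 15/26 0; 0 0 1]
T6·…·T1 = [810/169 1803/338 0; 1098/169 270/169 0; 0 0 1]
det M = -27; M⁻¹ = [-10/169 601/3042 0; 122/507 -30/169 0; 0 0 1]
M⁻¹ · (712/169, 2565/338)ᵀ = (5/4, -1/3)ᵀ

p = (5/4, -1/3)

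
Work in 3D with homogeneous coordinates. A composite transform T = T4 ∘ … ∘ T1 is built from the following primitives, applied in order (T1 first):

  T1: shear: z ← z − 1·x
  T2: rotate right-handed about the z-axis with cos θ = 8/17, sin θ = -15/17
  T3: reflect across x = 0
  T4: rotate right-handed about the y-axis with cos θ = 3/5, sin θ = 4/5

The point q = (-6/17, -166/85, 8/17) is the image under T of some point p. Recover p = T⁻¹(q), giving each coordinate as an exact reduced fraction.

p = (2, -2/5, 2)

T1 = [1 0 0 0; 0 1 0 0; -1 0 1 0; 0 0 0 1]
T2·T1 = [8/17 15/17 0 0; -15/17 8/17 0 0; -1 0 1 0; 0 0 0 1]
T3·…·T1 = [-8/17 -15/17 0 0; -15/17 8/17 0 0; -1 0 1 0; 0 0 0 1]
T4·…·T1 = [-92/85 -9/17 4/5 0; -15/17 8/17 0 0; -19/85 12/17 3/5 0; 0 0 0 1]
det M = -1; M⁻¹ = [-24/85 -15/17 32/85 0; -9/17 8/17 12/17 0; 44/85 -15/17 83/85 0; 0 0 0 1]
M⁻¹ · (-6/17, -166/85, 8/17)ᵀ = (2, -2/5, 2)ᵀ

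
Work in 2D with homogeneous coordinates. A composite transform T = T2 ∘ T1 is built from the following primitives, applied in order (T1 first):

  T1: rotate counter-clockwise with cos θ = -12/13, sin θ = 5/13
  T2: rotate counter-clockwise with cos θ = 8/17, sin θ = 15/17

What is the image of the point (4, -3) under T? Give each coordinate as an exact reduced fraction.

T(p) = (-1104/221, -47/221)

T1 rotate counter-clockwise with cos θ = -12/13, sin θ = 5/13: (4, -3) → (-33/13, 56/13)
T2 rotate counter-clockwise with cos θ = 8/17, sin θ = 15/17: (-33/13, 56/13) → (-1104/221, -47/221)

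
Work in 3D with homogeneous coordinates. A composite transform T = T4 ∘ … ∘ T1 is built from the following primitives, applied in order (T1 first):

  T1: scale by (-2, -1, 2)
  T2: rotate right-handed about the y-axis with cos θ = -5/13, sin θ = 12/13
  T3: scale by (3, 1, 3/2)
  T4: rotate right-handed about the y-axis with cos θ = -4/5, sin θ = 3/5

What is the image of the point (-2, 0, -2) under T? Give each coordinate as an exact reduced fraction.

T(p) = (138/13, 0, 12)

T1 scale by (-2, -1, 2): (-2, 0, -2) → (4, 0, -4)
T2 rotate right-handed about the y-axis with cos θ = -5/13, sin θ = 12/13: (4, 0, -4) → (-68/13, 0, -28/13)
T3 scale by (3, 1, 3/2): (-68/13, 0, -28/13) → (-204/13, 0, -42/13)
T4 rotate right-handed about the y-axis with cos θ = -4/5, sin θ = 3/5: (-204/13, 0, -42/13) → (138/13, 0, 12)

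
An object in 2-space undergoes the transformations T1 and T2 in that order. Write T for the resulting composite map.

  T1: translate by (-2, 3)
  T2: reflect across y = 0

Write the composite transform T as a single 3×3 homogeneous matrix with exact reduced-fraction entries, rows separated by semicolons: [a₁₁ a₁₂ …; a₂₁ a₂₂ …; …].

T1 = [1 0 -2; 0 1 3; 0 0 1]
T2·T1 = [1 0 -2; 0 -1 -3; 0 0 1]

T = [1 0 -2; 0 -1 -3; 0 0 1]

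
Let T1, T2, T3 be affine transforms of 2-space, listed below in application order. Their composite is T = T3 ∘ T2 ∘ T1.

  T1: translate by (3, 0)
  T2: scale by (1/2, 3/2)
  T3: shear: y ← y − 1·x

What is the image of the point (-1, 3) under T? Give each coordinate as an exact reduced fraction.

T1 translate by (3, 0): (-1, 3) → (2, 3)
T2 scale by (1/2, 3/2): (2, 3) → (1, 9/2)
T3 shear: y ← y − 1·x: (1, 9/2) → (1, 7/2)

T(p) = (1, 7/2)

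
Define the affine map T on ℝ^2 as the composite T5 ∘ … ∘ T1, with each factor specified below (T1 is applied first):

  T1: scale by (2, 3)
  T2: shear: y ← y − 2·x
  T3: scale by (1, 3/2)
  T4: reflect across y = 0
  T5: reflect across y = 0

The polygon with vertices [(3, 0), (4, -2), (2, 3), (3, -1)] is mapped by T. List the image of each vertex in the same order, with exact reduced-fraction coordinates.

T1 scale by (2, 3): (3, 0) → (6, 0); (4, -2) → (8, -6); (2, 3) → (4, 9); (3, -1) → (6, -3)
T2 shear: y ← y − 2·x: (6, 0) → (6, -12); (8, -6) → (8, -22); (4, 9) → (4, 1); (6, -3) → (6, -15)
T3 scale by (1, 3/2): (6, -12) → (6, -18); (8, -22) → (8, -33); (4, 1) → (4, 3/2); (6, -15) → (6, -45/2)
T4 reflect across y = 0: (6, -18) → (6, 18); (8, -33) → (8, 33); (4, 3/2) → (4, -3/2); (6, -45/2) → (6, 45/2)
T5 reflect across y = 0: (6, 18) → (6, -18); (8, 33) → (8, -33); (4, -3/2) → (4, 3/2); (6, 45/2) → (6, -45/2)

image vertices: (6, -18), (8, -33), (4, 3/2), (6, -45/2)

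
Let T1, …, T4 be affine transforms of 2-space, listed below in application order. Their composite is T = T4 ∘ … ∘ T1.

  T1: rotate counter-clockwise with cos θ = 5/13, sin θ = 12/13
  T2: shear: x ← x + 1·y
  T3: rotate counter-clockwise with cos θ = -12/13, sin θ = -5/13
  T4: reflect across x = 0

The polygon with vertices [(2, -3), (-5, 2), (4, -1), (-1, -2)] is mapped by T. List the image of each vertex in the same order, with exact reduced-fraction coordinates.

image vertices: (615/169, -383/169), (-938/169, 1095/169), (685/169, -891/169), (74/169, 279/169)

T1 rotate counter-clockwise with cos θ = 5/13, sin θ = 12/13: (2, -3) → (46/13, 9/13); (-5, 2) → (-49/13, -50/13); (4, -1) → (32/13, 43/13); (-1, -2) → (19/13, -22/13)
T2 shear: x ← x + 1·y: (46/13, 9/13) → (55/13, 9/13); (-49/13, -50/13) → (-99/13, -50/13); (32/13, 43/13) → (75/13, 43/13); (19/13, -22/13) → (-3/13, -22/13)
T3 rotate counter-clockwise with cos θ = -12/13, sin θ = -5/13: (55/13, 9/13) → (-615/169, -383/169); (-99/13, -50/13) → (938/169, 1095/169); (75/13, 43/13) → (-685/169, -891/169); (-3/13, -22/13) → (-74/169, 279/169)
T4 reflect across x = 0: (-615/169, -383/169) → (615/169, -383/169); (938/169, 1095/169) → (-938/169, 1095/169); (-685/169, -891/169) → (685/169, -891/169); (-74/169, 279/169) → (74/169, 279/169)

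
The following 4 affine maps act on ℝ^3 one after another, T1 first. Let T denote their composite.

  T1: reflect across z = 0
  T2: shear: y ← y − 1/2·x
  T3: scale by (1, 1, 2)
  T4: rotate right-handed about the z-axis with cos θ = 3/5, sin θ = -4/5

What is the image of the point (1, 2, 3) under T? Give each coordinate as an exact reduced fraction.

T1 reflect across z = 0: (1, 2, 3) → (1, 2, -3)
T2 shear: y ← y − 1/2·x: (1, 2, -3) → (1, 3/2, -3)
T3 scale by (1, 1, 2): (1, 3/2, -3) → (1, 3/2, -6)
T4 rotate right-handed about the z-axis with cos θ = 3/5, sin θ = -4/5: (1, 3/2, -6) → (9/5, 1/10, -6)

T(p) = (9/5, 1/10, -6)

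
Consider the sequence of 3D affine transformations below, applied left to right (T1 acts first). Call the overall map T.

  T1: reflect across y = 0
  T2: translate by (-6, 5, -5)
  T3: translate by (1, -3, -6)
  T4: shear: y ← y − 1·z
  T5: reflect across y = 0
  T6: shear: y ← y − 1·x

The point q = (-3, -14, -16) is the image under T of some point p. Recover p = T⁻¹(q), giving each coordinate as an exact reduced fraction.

p = (2, 1, -5)

T1 = [1 0 0 0; 0 -1 0 0; 0 0 1 0; 0 0 0 1]
T2·T1 = [1 0 0 -6; 0 -1 0 5; 0 0 1 -5; 0 0 0 1]
T3·…·T1 = [1 0 0 -5; 0 -1 0 2; 0 0 1 -11; 0 0 0 1]
T4·…·T1 = [1 0 0 -5; 0 -1 -1 13; 0 0 1 -11; 0 0 0 1]
T5·…·T1 = [1 0 0 -5; 0 1 1 -13; 0 0 1 -11; 0 0 0 1]
T6·…·T1 = [1 0 0 -5; -1 1 1 -8; 0 0 1 -11; 0 0 0 1]
det M = 1; M⁻¹ = [1 0 0 5; 1 1 -1 2; 0 0 1 11; 0 0 0 1]
M⁻¹ · (-3, -14, -16)ᵀ = (2, 1, -5)ᵀ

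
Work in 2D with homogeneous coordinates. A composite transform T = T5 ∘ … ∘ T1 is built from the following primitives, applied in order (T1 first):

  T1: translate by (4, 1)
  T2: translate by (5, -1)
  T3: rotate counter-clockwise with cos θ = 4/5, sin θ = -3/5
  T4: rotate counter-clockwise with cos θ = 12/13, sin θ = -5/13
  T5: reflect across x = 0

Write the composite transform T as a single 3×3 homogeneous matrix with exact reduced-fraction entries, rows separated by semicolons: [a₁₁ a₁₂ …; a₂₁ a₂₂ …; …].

T1 = [1 0 4; 0 1 1; 0 0 1]
T2·T1 = [1 0 9; 0 1 0; 0 0 1]
T3·…·T1 = [4/5 3/5 36/5; -3/5 4/5 -27/5; 0 0 1]
T4·…·T1 = [33/65 56/65 297/65; -56/65 33/65 -504/65; 0 0 1]
T5·…·T1 = [-33/65 -56/65 -297/65; -56/65 33/65 -504/65; 0 0 1]

T = [-33/65 -56/65 -297/65; -56/65 33/65 -504/65; 0 0 1]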